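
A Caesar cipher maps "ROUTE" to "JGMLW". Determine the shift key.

Step 1: Compare first letters: R (position 17) -> J (position 9).
Step 2: Shift = (9 - 17) mod 26 = 18.
The shift value is 18.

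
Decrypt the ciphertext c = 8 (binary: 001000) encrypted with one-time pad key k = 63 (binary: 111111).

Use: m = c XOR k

Step 1: XOR ciphertext with key:
  Ciphertext: 001000
  Key:        111111
  XOR:        110111
Step 2: Plaintext = 110111 = 55 in decimal.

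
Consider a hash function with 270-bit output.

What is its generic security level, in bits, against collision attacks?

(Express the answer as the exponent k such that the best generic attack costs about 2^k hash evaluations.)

Step 1: The hash has a 270-bit output.
Step 2: Collision resistance means it should be infeasible to find any x != y with h(x) = h(y).
By the birthday bound, a generic collision search succeeds after about sqrt(2^270) = 2^(270/2) = 2^135 evaluations.
Step 3: Security level = 135 bits.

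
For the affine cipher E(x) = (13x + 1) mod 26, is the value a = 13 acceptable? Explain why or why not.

Step 1: Compute gcd(13, 26).
Step 2: gcd(13, 26) = 13.
Since gcd = 13 != 1, 13 shares a common factor with 26, so it cannot be used.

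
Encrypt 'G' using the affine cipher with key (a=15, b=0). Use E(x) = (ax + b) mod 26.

Step 1: Convert 'G' to number: x = 6.
Step 2: E(6) = (15 * 6 + 0) mod 26 = 90 mod 26 = 12.
Step 3: Convert 12 back to letter: M.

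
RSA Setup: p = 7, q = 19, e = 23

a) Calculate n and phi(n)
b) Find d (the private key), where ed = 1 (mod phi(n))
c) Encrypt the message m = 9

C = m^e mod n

Step 1: n = 7 * 19 = 133.
Step 2: phi(n) = (7-1)(19-1) = 6 * 18 = 108.
Step 3: Find d = 23^(-1) mod 108 = 47.
  Verify: 23 * 47 = 1081 = 1 (mod 108).
Step 4: C = 9^23 mod 133 = 130.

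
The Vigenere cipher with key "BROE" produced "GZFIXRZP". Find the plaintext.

Step 1: Extend key: BROEBROE
Step 2: Decrypt each letter (c - k) mod 26:
  G(6) - B(1) = (6-1) mod 26 = 5 = F
  Z(25) - R(17) = (25-17) mod 26 = 8 = I
  F(5) - O(14) = (5-14) mod 26 = 17 = R
  I(8) - E(4) = (8-4) mod 26 = 4 = E
  X(23) - B(1) = (23-1) mod 26 = 22 = W
  R(17) - R(17) = (17-17) mod 26 = 0 = A
  Z(25) - O(14) = (25-14) mod 26 = 11 = L
  P(15) - E(4) = (15-4) mod 26 = 11 = L
Plaintext: FIREWALL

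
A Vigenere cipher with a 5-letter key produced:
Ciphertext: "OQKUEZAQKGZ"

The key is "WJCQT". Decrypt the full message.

Step 1: Key 'WJCQT' has length 5. Extended key: WJCQTWJCQTW
Step 2: Decrypt each position:
  O(14) - W(22) = 18 = S
  Q(16) - J(9) = 7 = H
  K(10) - C(2) = 8 = I
  U(20) - Q(16) = 4 = E
  E(4) - T(19) = 11 = L
  Z(25) - W(22) = 3 = D
  A(0) - J(9) = 17 = R
  Q(16) - C(2) = 14 = O
  K(10) - Q(16) = 20 = U
  G(6) - T(19) = 13 = N
  Z(25) - W(22) = 3 = D
Plaintext: SHIELDROUND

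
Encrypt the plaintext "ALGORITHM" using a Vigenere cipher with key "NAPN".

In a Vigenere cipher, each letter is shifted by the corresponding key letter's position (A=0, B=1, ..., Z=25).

Step 1: Repeat key to match plaintext length:
  Plaintext: ALGORITHM
  Key:       NAPNNAPNN
Step 2: Encrypt each letter:
  A(0) + N(13) = (0+13) mod 26 = 13 = N
  L(11) + A(0) = (11+0) mod 26 = 11 = L
  G(6) + P(15) = (6+15) mod 26 = 21 = V
  O(14) + N(13) = (14+13) mod 26 = 1 = B
  R(17) + N(13) = (17+13) mod 26 = 4 = E
  I(8) + A(0) = (8+0) mod 26 = 8 = I
  T(19) + P(15) = (19+15) mod 26 = 8 = I
  H(7) + N(13) = (7+13) mod 26 = 20 = U
  M(12) + N(13) = (12+13) mod 26 = 25 = Z
Ciphertext: NLVBEIIUZ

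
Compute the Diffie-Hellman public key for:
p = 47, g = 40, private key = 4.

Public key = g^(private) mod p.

Step 1: A = g^a mod p = 40^4 mod 47.
  40^1 mod 47 = 40
  40^2 mod 47 = (40 * 40) mod 47 = 2
  40^3 mod 47 = (2 * 40) mod 47 = 33
  40^4 mod 47 = (33 * 40) mod 47 = 4
Result: A = 4.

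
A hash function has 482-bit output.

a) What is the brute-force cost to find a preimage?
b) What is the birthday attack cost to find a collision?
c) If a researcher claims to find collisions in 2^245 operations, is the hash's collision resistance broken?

Step 1: Preimage resistance requires brute-force of 2^482 operations.
Step 2: Collision resistance (birthday bound) = 2^(482/2) = 2^241.
Step 3: The claimed attack costs 2^245 operations.
Step 4: Since 2^245 >= 2^241, the claimed attack is no faster than the generic birthday attack, so this does not break collision resistance.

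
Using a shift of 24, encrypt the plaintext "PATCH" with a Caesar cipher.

Step 1: For each letter, shift forward by 24 positions (mod 26).
  P (position 15) -> position (15+24) mod 26 = 13 -> N
  A (position 0) -> position (0+24) mod 26 = 24 -> Y
  T (position 19) -> position (19+24) mod 26 = 17 -> R
  C (position 2) -> position (2+24) mod 26 = 0 -> A
  H (position 7) -> position (7+24) mod 26 = 5 -> F
Result: NYRAF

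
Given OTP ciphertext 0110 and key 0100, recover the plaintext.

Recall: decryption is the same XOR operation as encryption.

Step 1: XOR ciphertext with key:
  Ciphertext: 0110
  Key:        0100
  XOR:        0010
Step 2: Plaintext = 0010 = 2 in decimal.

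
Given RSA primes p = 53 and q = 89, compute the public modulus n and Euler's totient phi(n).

Step 1: n = p * q = 53 * 89 = 4717.
Step 2: phi(n) = (p-1)(q-1) = 52 * 88 = 4576.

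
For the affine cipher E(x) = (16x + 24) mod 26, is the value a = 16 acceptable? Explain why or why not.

Step 1: Compute gcd(16, 26).
Step 2: gcd(16, 26) = 2.
Since gcd = 2 != 1, 16 shares a common factor with 26, so it cannot be used.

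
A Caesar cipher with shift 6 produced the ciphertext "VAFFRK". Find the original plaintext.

Step 1: Reverse the shift by subtracting 6 from each letter position.
  V (position 21) -> position (21-6) mod 26 = 15 -> P
  A (position 0) -> position (0-6) mod 26 = 20 -> U
  F (position 5) -> position (5-6) mod 26 = 25 -> Z
  F (position 5) -> position (5-6) mod 26 = 25 -> Z
  R (position 17) -> position (17-6) mod 26 = 11 -> L
  K (position 10) -> position (10-6) mod 26 = 4 -> E
Decrypted message: PUZZLE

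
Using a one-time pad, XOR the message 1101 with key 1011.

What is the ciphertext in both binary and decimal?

Step 1: Write out the XOR operation bit by bit:
  Message: 1101
  Key:     1011
  XOR:     0110
Step 2: Convert to decimal: 0110 = 6.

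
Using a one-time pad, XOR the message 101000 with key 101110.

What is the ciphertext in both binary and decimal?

Step 1: Write out the XOR operation bit by bit:
  Message: 101000
  Key:     101110
  XOR:     000110
Step 2: Convert to decimal: 000110 = 6.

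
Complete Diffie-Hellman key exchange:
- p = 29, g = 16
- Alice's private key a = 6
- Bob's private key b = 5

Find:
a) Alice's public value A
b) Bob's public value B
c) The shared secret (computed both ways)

Step 1: A = g^a mod p = 16^6 mod 29 = 20.
Step 2: B = g^b mod p = 16^5 mod 29 = 23.
Step 3: Alice computes s = B^a mod p = 23^6 mod 29 = 24.
Step 4: Bob computes s = A^b mod p = 20^5 mod 29 = 24.
Both sides agree: shared secret = 24.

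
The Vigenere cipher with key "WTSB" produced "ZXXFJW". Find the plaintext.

Step 1: Extend key: WTSBWT
Step 2: Decrypt each letter (c - k) mod 26:
  Z(25) - W(22) = (25-22) mod 26 = 3 = D
  X(23) - T(19) = (23-19) mod 26 = 4 = E
  X(23) - S(18) = (23-18) mod 26 = 5 = F
  F(5) - B(1) = (5-1) mod 26 = 4 = E
  J(9) - W(22) = (9-22) mod 26 = 13 = N
  W(22) - T(19) = (22-19) mod 26 = 3 = D
Plaintext: DEFEND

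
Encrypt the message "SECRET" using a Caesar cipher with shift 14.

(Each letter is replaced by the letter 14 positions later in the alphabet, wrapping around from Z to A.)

Step 1: For each letter, shift forward by 14 positions (mod 26).
  S (position 18) -> position (18+14) mod 26 = 6 -> G
  E (position 4) -> position (4+14) mod 26 = 18 -> S
  C (position 2) -> position (2+14) mod 26 = 16 -> Q
  R (position 17) -> position (17+14) mod 26 = 5 -> F
  E (position 4) -> position (4+14) mod 26 = 18 -> S
  T (position 19) -> position (19+14) mod 26 = 7 -> H
Result: GSQFSH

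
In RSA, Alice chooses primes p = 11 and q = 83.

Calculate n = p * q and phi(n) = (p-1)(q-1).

Step 1: n = p * q = 11 * 83 = 913.
Step 2: phi(n) = (p-1)(q-1) = 10 * 82 = 820.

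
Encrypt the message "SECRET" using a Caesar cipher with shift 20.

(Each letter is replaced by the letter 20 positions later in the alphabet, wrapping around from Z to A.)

Step 1: For each letter, shift forward by 20 positions (mod 26).
  S (position 18) -> position (18+20) mod 26 = 12 -> M
  E (position 4) -> position (4+20) mod 26 = 24 -> Y
  C (position 2) -> position (2+20) mod 26 = 22 -> W
  R (position 17) -> position (17+20) mod 26 = 11 -> L
  E (position 4) -> position (4+20) mod 26 = 24 -> Y
  T (position 19) -> position (19+20) mod 26 = 13 -> N
Result: MYWLYN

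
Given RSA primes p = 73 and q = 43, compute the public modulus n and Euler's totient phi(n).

Step 1: n = p * q = 73 * 43 = 3139.
Step 2: phi(n) = (p-1)(q-1) = 72 * 42 = 3024.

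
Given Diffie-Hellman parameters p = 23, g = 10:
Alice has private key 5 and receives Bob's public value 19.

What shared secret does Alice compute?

Step 1: s = B^a mod p = 19^5 mod 23.
  19^1 mod 23 = 19
  19^2 mod 23 = (19 * 19) mod 23 = 16
  19^3 mod 23 = (16 * 19) mod 23 = 5
  19^4 mod 23 = (5 * 19) mod 23 = 3
  19^5 mod 23 = (3 * 19) mod 23 = 11
Result: shared secret = 11.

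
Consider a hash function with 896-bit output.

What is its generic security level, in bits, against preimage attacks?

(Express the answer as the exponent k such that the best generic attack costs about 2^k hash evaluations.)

Step 1: The hash has a 896-bit output.
Step 2: Preimage resistance means: given a digest h(x), it should be infeasible to find any input that hashes to it.
With a 896-bit output there are 2^896 possible digests, so a generic brute-force preimage search costs about 2^896 evaluations.
Step 3: Security level = 896 bits.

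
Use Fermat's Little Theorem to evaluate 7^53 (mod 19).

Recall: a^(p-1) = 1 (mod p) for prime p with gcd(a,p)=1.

Step 1: Since 19 is prime, by Fermat's Little Theorem: 7^18 = 1 (mod 19).
Step 2: Reduce exponent: 53 mod 18 = 17.
Step 3: So 7^53 = 7^17 (mod 19).
Step 4: 7^17 mod 19 = 11.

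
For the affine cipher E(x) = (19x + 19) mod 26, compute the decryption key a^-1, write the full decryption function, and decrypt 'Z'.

Step 1: Find a^-1, the modular inverse of 19 mod 26.
Step 2: We need 19 * a^-1 = 1 (mod 26).
Step 3: 19 * 11 = 209 = 8 * 26 + 1, so a^-1 = 11.
Step 4: D(y) = 11(y - 19) mod 26.
Step 5: Apply to 'Z' (y = 25): D(25) = 11 * (25 - 19) mod 26 = 11 * 6 mod 26 = 14 -> 'O'.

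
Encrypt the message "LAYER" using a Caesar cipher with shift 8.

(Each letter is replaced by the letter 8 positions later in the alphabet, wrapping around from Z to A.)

Step 1: For each letter, shift forward by 8 positions (mod 26).
  L (position 11) -> position (11+8) mod 26 = 19 -> T
  A (position 0) -> position (0+8) mod 26 = 8 -> I
  Y (position 24) -> position (24+8) mod 26 = 6 -> G
  E (position 4) -> position (4+8) mod 26 = 12 -> M
  R (position 17) -> position (17+8) mod 26 = 25 -> Z
Result: TIGMZ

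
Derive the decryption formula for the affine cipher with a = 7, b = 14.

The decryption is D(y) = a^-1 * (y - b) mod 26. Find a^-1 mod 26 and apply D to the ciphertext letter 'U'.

Step 1: Find a^-1, the modular inverse of 7 mod 26.
Step 2: We need 7 * a^-1 = 1 (mod 26).
Step 3: 7 * 15 = 105 = 4 * 26 + 1, so a^-1 = 15.
Step 4: D(y) = 15(y - 14) mod 26.
Step 5: Apply to 'U' (y = 20): D(20) = 15 * (20 - 14) mod 26 = 15 * 6 mod 26 = 12 -> 'M'.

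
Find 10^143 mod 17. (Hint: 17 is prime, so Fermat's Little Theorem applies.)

Step 1: Since 17 is prime, by Fermat's Little Theorem: 10^16 = 1 (mod 17).
Step 2: Reduce exponent: 143 mod 16 = 15.
Step 3: So 10^143 = 10^15 (mod 17).
Step 4: 10^15 mod 17 = 12.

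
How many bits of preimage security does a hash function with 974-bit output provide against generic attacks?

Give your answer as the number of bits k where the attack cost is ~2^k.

Step 1: The hash has a 974-bit output.
Step 2: Preimage resistance means: given a digest h(x), it should be infeasible to find any input that hashes to it.
With a 974-bit output there are 2^974 possible digests, so a generic brute-force preimage search costs about 2^974 evaluations.
Step 3: Security level = 974 bits.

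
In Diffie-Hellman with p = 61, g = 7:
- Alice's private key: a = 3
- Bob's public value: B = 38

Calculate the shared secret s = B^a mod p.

Step 1: s = B^a mod p = 38^3 mod 61.
  38^1 mod 61 = 38
  38^2 mod 61 = (38 * 38) mod 61 = 41
  38^3 mod 61 = (41 * 38) mod 61 = 33
Result: shared secret = 33.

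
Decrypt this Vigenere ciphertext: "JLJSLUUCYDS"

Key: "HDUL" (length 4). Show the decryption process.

Step 1: Key 'HDUL' has length 4. Extended key: HDULHDULHDU
Step 2: Decrypt each position:
  J(9) - H(7) = 2 = C
  L(11) - D(3) = 8 = I
  J(9) - U(20) = 15 = P
  S(18) - L(11) = 7 = H
  L(11) - H(7) = 4 = E
  U(20) - D(3) = 17 = R
  U(20) - U(20) = 0 = A
  C(2) - L(11) = 17 = R
  Y(24) - H(7) = 17 = R
  D(3) - D(3) = 0 = A
  S(18) - U(20) = 24 = Y
Plaintext: CIPHERARRAY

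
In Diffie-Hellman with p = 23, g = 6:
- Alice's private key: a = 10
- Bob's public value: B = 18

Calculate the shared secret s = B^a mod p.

Step 1: s = B^a mod p = 18^10 mod 23.
  18^1 mod 23 = 18
  18^2 mod 23 = (18 * 18) mod 23 = 2
  18^3 mod 23 = (2 * 18) mod 23 = 13
  18^4 mod 23 = (13 * 18) mod 23 = 4
  18^5 mod 23 = (4 * 18) mod 23 = 3
  18^6 mod 23 = (3 * 18) mod 23 = 8
  18^7 mod 23 = (8 * 18) mod 23 = 6
  18^8 mod 23 = (6 * 18) mod 23 = 16
  18^9 mod 23 = (16 * 18) mod 23 = 12
  18^10 mod 23 = (12 * 18) mod 23 = 9
Result: shared secret = 9.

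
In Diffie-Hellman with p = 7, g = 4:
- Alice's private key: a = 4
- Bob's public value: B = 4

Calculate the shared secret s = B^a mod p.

Step 1: s = B^a mod p = 4^4 mod 7.
  4^1 mod 7 = 4
  4^2 mod 7 = (4 * 4) mod 7 = 2
  4^3 mod 7 = (2 * 4) mod 7 = 1
  4^4 mod 7 = (1 * 4) mod 7 = 4
Result: shared secret = 4.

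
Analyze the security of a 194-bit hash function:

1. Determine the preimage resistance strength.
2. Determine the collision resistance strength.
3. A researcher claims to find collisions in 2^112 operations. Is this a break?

Step 1: Preimage resistance requires brute-force of 2^194 operations.
Step 2: Collision resistance (birthday bound) = 2^(194/2) = 2^97.
Step 3: The claimed attack costs 2^112 operations.
Step 4: Since 2^112 >= 2^97, the claimed attack is no faster than the generic birthday attack, so this does not break collision resistance.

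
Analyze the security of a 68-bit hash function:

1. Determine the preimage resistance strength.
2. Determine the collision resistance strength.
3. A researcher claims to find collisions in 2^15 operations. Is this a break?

Step 1: Preimage resistance requires brute-force of 2^68 operations.
Step 2: Collision resistance (birthday bound) = 2^(68/2) = 2^34.
Step 3: The claimed attack costs 2^15 operations.
Step 4: Since 2^15 < 2^34, the claimed attack beats the generic birthday bound, so collision resistance is broken.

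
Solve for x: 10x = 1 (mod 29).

Step 1: We need x such that 10 * x = 1 (mod 29).
Step 2: Using the extended Euclidean algorithm or trial:
  10 * 3 = 30 = 1 * 29 + 1.
Step 3: Since 30 mod 29 = 1, the inverse is x = 3.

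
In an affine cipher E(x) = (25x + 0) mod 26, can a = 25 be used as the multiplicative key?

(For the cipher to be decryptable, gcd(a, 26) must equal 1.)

Step 1: Compute gcd(25, 26).
Step 2: gcd(25, 26) = 1.
Since gcd = 1, 25 is coprime with 26, so it is a valid key.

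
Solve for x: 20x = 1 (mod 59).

Step 1: We need x such that 20 * x = 1 (mod 59).
Step 2: Using the extended Euclidean algorithm or trial:
  20 * 3 = 60 = 1 * 59 + 1.
Step 3: Since 60 mod 59 = 1, the inverse is x = 3.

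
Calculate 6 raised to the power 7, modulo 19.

Step 1: Compute 6^7 mod 19 step by step, reducing modulo 19 at each step.
  6^1 mod 19 = 6
  6^2 mod 19 = (6 * 6) mod 19 = 17
  6^3 mod 19 = (17 * 6) mod 19 = 7
  6^4 mod 19 = (7 * 6) mod 19 = 4
  6^5 mod 19 = (4 * 6) mod 19 = 5
  6^6 mod 19 = (5 * 6) mod 19 = 11
  6^7 mod 19 = (11 * 6) mod 19 = 9
Step 2: Result = 9.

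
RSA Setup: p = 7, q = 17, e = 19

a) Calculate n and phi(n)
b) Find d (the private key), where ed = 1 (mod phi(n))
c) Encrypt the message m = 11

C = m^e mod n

Step 1: n = 7 * 17 = 119.
Step 2: phi(n) = (7-1)(17-1) = 6 * 16 = 96.
Step 3: Find d = 19^(-1) mod 96 = 91.
  Verify: 19 * 91 = 1729 = 1 (mod 96).
Step 4: C = 11^19 mod 119 = 39.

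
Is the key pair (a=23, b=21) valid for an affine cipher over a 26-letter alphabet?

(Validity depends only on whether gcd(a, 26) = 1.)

Step 1: Compute gcd(23, 26).
Step 2: gcd(23, 26) = 1.
Since gcd = 1, 23 is coprime with 26, so it is a valid key.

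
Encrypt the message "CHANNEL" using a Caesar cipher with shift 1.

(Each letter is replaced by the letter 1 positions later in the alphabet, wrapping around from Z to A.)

Step 1: For each letter, shift forward by 1 positions (mod 26).
  C (position 2) -> position (2+1) mod 26 = 3 -> D
  H (position 7) -> position (7+1) mod 26 = 8 -> I
  A (position 0) -> position (0+1) mod 26 = 1 -> B
  N (position 13) -> position (13+1) mod 26 = 14 -> O
  N (position 13) -> position (13+1) mod 26 = 14 -> O
  E (position 4) -> position (4+1) mod 26 = 5 -> F
  L (position 11) -> position (11+1) mod 26 = 12 -> M
Result: DIBOOFM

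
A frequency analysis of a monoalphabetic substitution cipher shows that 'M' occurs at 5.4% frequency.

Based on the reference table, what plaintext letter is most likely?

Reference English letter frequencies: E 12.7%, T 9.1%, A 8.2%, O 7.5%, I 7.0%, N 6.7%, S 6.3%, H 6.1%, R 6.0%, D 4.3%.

Step 1: The observed frequency is 5.4%.
Step 2: Compare with English frequencies:
  E: 12.7% (difference: 7.3%)
  T: 9.1% (difference: 3.7%)
  A: 8.2% (difference: 2.8%)
  O: 7.5% (difference: 2.1%)
  I: 7.0% (difference: 1.6%)
  N: 6.7% (difference: 1.3%)
  S: 6.3% (difference: 0.9%)
  H: 6.1% (difference: 0.7%)
  R: 6.0% (difference: 0.6%) <-- closest
  D: 4.3% (difference: 1.1%)
Step 3: 'M' most likely represents 'R' (frequency 6.0%).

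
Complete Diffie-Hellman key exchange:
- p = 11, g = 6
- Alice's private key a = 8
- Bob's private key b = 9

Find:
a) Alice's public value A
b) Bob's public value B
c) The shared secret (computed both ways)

Step 1: A = g^a mod p = 6^8 mod 11 = 4.
Step 2: B = g^b mod p = 6^9 mod 11 = 2.
Step 3: Alice computes s = B^a mod p = 2^8 mod 11 = 3.
Step 4: Bob computes s = A^b mod p = 4^9 mod 11 = 3.
Both sides agree: shared secret = 3.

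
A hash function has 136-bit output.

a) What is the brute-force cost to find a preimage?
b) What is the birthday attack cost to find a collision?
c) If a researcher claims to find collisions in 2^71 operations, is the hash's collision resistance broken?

Step 1: Preimage resistance requires brute-force of 2^136 operations.
Step 2: Collision resistance (birthday bound) = 2^(136/2) = 2^68.
Step 3: The claimed attack costs 2^71 operations.
Step 4: Since 2^71 >= 2^68, the claimed attack is no faster than the generic birthday attack, so this does not break collision resistance.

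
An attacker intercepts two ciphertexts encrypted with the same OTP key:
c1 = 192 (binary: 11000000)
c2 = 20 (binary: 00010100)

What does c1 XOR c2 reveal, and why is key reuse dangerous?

Step 1: c1 XOR c2 = (m1 XOR k) XOR (m2 XOR k).
Step 2: By XOR associativity/commutativity: = m1 XOR m2 XOR k XOR k = m1 XOR m2.
Step 3: 11000000 XOR 00010100 = 11010100 = 212.
Step 4: The key cancels out! An attacker learns m1 XOR m2 = 212, revealing the relationship between plaintexts.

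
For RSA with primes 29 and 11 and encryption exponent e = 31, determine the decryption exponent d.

Step 1: n = 29 * 11 = 319.
Step 2: phi(n) = 28 * 10 = 280.
Step 3: Find d such that 31 * d = 1 (mod 280).
Step 4: d = 31^(-1) mod 280 = 271.
Verification: 31 * 271 = 8401 = 30 * 280 + 1.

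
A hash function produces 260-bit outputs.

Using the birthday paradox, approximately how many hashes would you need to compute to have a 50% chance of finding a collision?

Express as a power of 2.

Step 1: The birthday paradox gives collision probability ~50% after sqrt(2^n) = 2^(n/2) hashes.
Step 2: For 260-bit output: 2^(260/2) = 2^130.
Step 3: Approximately 2^130 hash computations needed.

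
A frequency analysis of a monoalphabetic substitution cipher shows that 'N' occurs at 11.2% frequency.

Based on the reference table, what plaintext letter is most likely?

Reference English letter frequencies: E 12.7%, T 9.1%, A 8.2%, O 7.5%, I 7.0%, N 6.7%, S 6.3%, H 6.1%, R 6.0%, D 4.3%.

Step 1: The observed frequency is 11.2%.
Step 2: Compare with English frequencies:
  E: 12.7% (difference: 1.5%) <-- closest
  T: 9.1% (difference: 2.1%)
  A: 8.2% (difference: 3.0%)
  O: 7.5% (difference: 3.7%)
  I: 7.0% (difference: 4.2%)
  N: 6.7% (difference: 4.5%)
  S: 6.3% (difference: 4.9%)
  H: 6.1% (difference: 5.1%)
  R: 6.0% (difference: 5.2%)
  D: 4.3% (difference: 6.9%)
Step 3: 'N' most likely represents 'E' (frequency 12.7%).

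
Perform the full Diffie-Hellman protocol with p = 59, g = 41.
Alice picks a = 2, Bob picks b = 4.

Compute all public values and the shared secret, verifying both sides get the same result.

Step 1: A = g^a mod p = 41^2 mod 59 = 29.
Step 2: B = g^b mod p = 41^4 mod 59 = 15.
Step 3: Alice computes s = B^a mod p = 15^2 mod 59 = 48.
Step 4: Bob computes s = A^b mod p = 29^4 mod 59 = 48.
Both sides agree: shared secret = 48.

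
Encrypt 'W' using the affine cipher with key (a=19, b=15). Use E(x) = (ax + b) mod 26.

Step 1: Convert 'W' to number: x = 22.
Step 2: E(22) = (19 * 22 + 15) mod 26 = 433 mod 26 = 17.
Step 3: Convert 17 back to letter: R.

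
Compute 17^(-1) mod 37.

Step 1: We need x such that 17 * x = 1 (mod 37).
Step 2: Using the extended Euclidean algorithm or trial:
  17 * 24 = 408 = 11 * 37 + 1.
Step 3: Since 408 mod 37 = 1, the inverse is x = 24.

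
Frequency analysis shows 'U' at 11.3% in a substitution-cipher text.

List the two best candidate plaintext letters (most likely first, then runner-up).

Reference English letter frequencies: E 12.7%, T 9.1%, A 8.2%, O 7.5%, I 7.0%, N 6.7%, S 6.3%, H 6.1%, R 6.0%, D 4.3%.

Step 1: Observed frequency of 'U' is 11.3%.
Step 2: Compute distances to each reference frequency and sort:
  E (12.7%): difference = 1.4% <-- BEST
  T (9.1%): difference = 2.2% <-- RUNNER-UP
  A (8.2%): difference = 3.1%
  O (7.5%): difference = 3.8%
  I (7.0%): difference = 4.3%
Step 3: Most likely is 'E' (12.7%, diff 1.4%); second most likely is 'T' (9.1%, diff 2.2%).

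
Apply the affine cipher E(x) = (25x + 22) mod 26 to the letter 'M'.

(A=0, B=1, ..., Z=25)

Step 1: Convert 'M' to number: x = 12.
Step 2: E(12) = (25 * 12 + 22) mod 26 = 322 mod 26 = 10.
Step 3: Convert 10 back to letter: K.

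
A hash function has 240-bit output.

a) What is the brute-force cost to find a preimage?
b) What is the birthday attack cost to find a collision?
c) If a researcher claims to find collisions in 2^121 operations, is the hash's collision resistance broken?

Step 1: Preimage resistance requires brute-force of 2^240 operations.
Step 2: Collision resistance (birthday bound) = 2^(240/2) = 2^120.
Step 3: The claimed attack costs 2^121 operations.
Step 4: Since 2^121 >= 2^120, the claimed attack is no faster than the generic birthday attack, so this does not break collision resistance.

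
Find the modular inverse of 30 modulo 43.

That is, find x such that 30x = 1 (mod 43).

Step 1: We need x such that 30 * x = 1 (mod 43).
Step 2: Using the extended Euclidean algorithm or trial:
  30 * 33 = 990 = 23 * 43 + 1.
Step 3: Since 990 mod 43 = 1, the inverse is x = 33.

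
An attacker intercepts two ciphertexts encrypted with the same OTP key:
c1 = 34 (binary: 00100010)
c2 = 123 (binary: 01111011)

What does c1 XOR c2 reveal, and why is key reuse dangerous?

Step 1: c1 XOR c2 = (m1 XOR k) XOR (m2 XOR k).
Step 2: By XOR associativity/commutativity: = m1 XOR m2 XOR k XOR k = m1 XOR m2.
Step 3: 00100010 XOR 01111011 = 01011001 = 89.
Step 4: The key cancels out! An attacker learns m1 XOR m2 = 89, revealing the relationship between plaintexts.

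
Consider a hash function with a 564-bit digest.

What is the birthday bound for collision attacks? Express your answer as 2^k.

Step 1: The birthday paradox gives collision probability ~50% after sqrt(2^n) = 2^(n/2) hashes.
Step 2: For 564-bit output: 2^(564/2) = 2^282.
Step 3: Approximately 2^282 hash computations needed.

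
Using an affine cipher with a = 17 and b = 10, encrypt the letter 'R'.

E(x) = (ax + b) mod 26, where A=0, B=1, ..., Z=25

Step 1: Convert 'R' to number: x = 17.
Step 2: E(17) = (17 * 17 + 10) mod 26 = 299 mod 26 = 13.
Step 3: Convert 13 back to letter: N.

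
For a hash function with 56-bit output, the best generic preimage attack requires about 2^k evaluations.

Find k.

Step 1: The hash has a 56-bit output.
Step 2: Preimage resistance means: given a digest h(x), it should be infeasible to find any input that hashes to it.
With a 56-bit output there are 2^56 possible digests, so a generic brute-force preimage search costs about 2^56 evaluations.
Step 3: Security level = 56 bits.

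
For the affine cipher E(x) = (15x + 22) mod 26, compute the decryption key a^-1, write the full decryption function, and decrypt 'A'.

Step 1: Find a^-1, the modular inverse of 15 mod 26.
Step 2: We need 15 * a^-1 = 1 (mod 26).
Step 3: 15 * 7 = 105 = 4 * 26 + 1, so a^-1 = 7.
Step 4: D(y) = 7(y - 22) mod 26.
Step 5: Apply to 'A' (y = 0): D(0) = 7 * (0 - 22) mod 26 = 7 * -22 mod 26 = 2 -> 'C'.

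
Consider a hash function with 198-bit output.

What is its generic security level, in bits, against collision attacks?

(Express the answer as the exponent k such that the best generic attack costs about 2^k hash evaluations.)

Step 1: The hash has a 198-bit output.
Step 2: Collision resistance means it should be infeasible to find any x != y with h(x) = h(y).
By the birthday bound, a generic collision search succeeds after about sqrt(2^198) = 2^(198/2) = 2^99 evaluations.
Step 3: Security level = 99 bits.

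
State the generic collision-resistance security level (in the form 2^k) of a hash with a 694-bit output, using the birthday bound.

Step 1: The birthday paradox gives collision probability ~50% after sqrt(2^n) = 2^(n/2) hashes.
Step 2: For 694-bit output: 2^(694/2) = 2^347.
Step 3: Approximately 2^347 hash computations needed.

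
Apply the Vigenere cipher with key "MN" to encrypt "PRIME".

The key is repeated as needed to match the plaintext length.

Step 1: Repeat key to match plaintext length:
  Plaintext: PRIME
  Key:       MNMNM
Step 2: Encrypt each letter:
  P(15) + M(12) = (15+12) mod 26 = 1 = B
  R(17) + N(13) = (17+13) mod 26 = 4 = E
  I(8) + M(12) = (8+12) mod 26 = 20 = U
  M(12) + N(13) = (12+13) mod 26 = 25 = Z
  E(4) + M(12) = (4+12) mod 26 = 16 = Q
Ciphertext: BEUZQ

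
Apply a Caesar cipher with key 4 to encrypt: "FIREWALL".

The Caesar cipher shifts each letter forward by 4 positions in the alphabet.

Step 1: For each letter, shift forward by 4 positions (mod 26).
  F (position 5) -> position (5+4) mod 26 = 9 -> J
  I (position 8) -> position (8+4) mod 26 = 12 -> M
  R (position 17) -> position (17+4) mod 26 = 21 -> V
  E (position 4) -> position (4+4) mod 26 = 8 -> I
  W (position 22) -> position (22+4) mod 26 = 0 -> A
  A (position 0) -> position (0+4) mod 26 = 4 -> E
  L (position 11) -> position (11+4) mod 26 = 15 -> P
  L (position 11) -> position (11+4) mod 26 = 15 -> P
Result: JMVIAEPP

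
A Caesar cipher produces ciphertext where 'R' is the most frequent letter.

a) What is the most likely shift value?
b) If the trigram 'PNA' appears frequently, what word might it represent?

Step 1: In English, 'E' is the most frequent letter (12.7%).
Step 2: The most frequent ciphertext letter is 'R' (position 17).
Step 3: Shift = (17 - 4) mod 26 = 13.
Step 4: Decrypt 'PNA' by shifting back 13:
  P -> C
  N -> A
  A -> N
Step 5: 'PNA' decrypts to 'CAN'.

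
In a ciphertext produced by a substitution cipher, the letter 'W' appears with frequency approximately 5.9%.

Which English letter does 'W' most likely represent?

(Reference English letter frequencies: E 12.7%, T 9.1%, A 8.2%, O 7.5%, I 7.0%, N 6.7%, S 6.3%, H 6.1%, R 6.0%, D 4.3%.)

Step 1: The observed frequency is 5.9%.
Step 2: Compare with English frequencies:
  E: 12.7% (difference: 6.8%)
  T: 9.1% (difference: 3.2%)
  A: 8.2% (difference: 2.3%)
  O: 7.5% (difference: 1.6%)
  I: 7.0% (difference: 1.1%)
  N: 6.7% (difference: 0.8%)
  S: 6.3% (difference: 0.4%)
  H: 6.1% (difference: 0.2%)
  R: 6.0% (difference: 0.1%) <-- closest
  D: 4.3% (difference: 1.6%)
Step 3: 'W' most likely represents 'R' (frequency 6.0%).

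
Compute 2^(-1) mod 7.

Step 1: We need x such that 2 * x = 1 (mod 7).
Step 2: Using the extended Euclidean algorithm or trial:
  2 * 4 = 8 = 1 * 7 + 1.
Step 3: Since 8 mod 7 = 1, the inverse is x = 4.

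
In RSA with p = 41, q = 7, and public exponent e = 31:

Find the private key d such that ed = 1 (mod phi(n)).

Step 1: n = 41 * 7 = 287.
Step 2: phi(n) = 40 * 6 = 240.
Step 3: Find d such that 31 * d = 1 (mod 240).
Step 4: d = 31^(-1) mod 240 = 31.
Verification: 31 * 31 = 961 = 4 * 240 + 1.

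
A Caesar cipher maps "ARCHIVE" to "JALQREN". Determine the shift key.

Step 1: Compare first letters: A (position 0) -> J (position 9).
Step 2: Shift = (9 - 0) mod 26 = 9.
The shift value is 9.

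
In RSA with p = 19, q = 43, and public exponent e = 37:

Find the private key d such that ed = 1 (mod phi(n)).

Step 1: n = 19 * 43 = 817.
Step 2: phi(n) = 18 * 42 = 756.
Step 3: Find d such that 37 * d = 1 (mod 756).
Step 4: d = 37^(-1) mod 756 = 613.
Verification: 37 * 613 = 22681 = 30 * 756 + 1.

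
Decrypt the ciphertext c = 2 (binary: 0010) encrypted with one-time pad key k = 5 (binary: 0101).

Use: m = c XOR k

Step 1: XOR ciphertext with key:
  Ciphertext: 0010
  Key:        0101
  XOR:        0111
Step 2: Plaintext = 0111 = 7 in decimal.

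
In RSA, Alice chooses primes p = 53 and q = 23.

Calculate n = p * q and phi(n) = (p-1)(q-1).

Step 1: n = p * q = 53 * 23 = 1219.
Step 2: phi(n) = (p-1)(q-1) = 52 * 22 = 1144.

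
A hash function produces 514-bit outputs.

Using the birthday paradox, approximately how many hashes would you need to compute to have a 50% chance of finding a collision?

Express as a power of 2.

Step 1: The birthday paradox gives collision probability ~50% after sqrt(2^n) = 2^(n/2) hashes.
Step 2: For 514-bit output: 2^(514/2) = 2^257.
Step 3: Approximately 2^257 hash computations needed.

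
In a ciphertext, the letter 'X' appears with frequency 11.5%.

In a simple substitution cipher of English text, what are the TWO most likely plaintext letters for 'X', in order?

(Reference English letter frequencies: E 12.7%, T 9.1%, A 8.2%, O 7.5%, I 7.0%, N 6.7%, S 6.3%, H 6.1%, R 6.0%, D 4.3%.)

Step 1: Observed frequency of 'X' is 11.5%.
Step 2: Compute distances to each reference frequency and sort:
  E (12.7%): difference = 1.2% <-- BEST
  T (9.1%): difference = 2.4% <-- RUNNER-UP
  A (8.2%): difference = 3.3%
  O (7.5%): difference = 4.0%
  I (7.0%): difference = 4.5%
Step 3: Most likely is 'E' (12.7%, diff 1.2%); second most likely is 'T' (9.1%, diff 2.4%).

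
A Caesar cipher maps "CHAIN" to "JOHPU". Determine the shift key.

Step 1: Compare first letters: C (position 2) -> J (position 9).
Step 2: Shift = (9 - 2) mod 26 = 7.
The shift value is 7.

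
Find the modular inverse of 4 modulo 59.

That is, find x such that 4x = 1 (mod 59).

Step 1: We need x such that 4 * x = 1 (mod 59).
Step 2: Using the extended Euclidean algorithm or trial:
  4 * 15 = 60 = 1 * 59 + 1.
Step 3: Since 60 mod 59 = 1, the inverse is x = 15.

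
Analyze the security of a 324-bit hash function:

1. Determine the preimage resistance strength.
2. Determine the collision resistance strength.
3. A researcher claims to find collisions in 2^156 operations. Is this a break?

Step 1: Preimage resistance requires brute-force of 2^324 operations.
Step 2: Collision resistance (birthday bound) = 2^(324/2) = 2^162.
Step 3: The claimed attack costs 2^156 operations.
Step 4: Since 2^156 < 2^162, the claimed attack beats the generic birthday bound, so collision resistance is broken.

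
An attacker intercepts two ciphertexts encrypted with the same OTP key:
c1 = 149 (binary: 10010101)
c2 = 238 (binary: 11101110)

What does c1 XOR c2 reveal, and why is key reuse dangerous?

Step 1: c1 XOR c2 = (m1 XOR k) XOR (m2 XOR k).
Step 2: By XOR associativity/commutativity: = m1 XOR m2 XOR k XOR k = m1 XOR m2.
Step 3: 10010101 XOR 11101110 = 01111011 = 123.
Step 4: The key cancels out! An attacker learns m1 XOR m2 = 123, revealing the relationship between plaintexts.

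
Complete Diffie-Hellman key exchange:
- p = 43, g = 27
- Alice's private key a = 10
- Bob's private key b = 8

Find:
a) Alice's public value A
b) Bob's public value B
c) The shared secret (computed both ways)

Step 1: A = g^a mod p = 27^10 mod 43 = 11.
Step 2: B = g^b mod p = 27^8 mod 43 = 16.
Step 3: Alice computes s = B^a mod p = 16^10 mod 43 = 11.
Step 4: Bob computes s = A^b mod p = 11^8 mod 43 = 11.
Both sides agree: shared secret = 11.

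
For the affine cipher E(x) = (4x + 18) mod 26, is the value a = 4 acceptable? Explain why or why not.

Step 1: Compute gcd(4, 26).
Step 2: gcd(4, 26) = 2.
Since gcd = 2 != 1, 4 shares a common factor with 26, so it cannot be used.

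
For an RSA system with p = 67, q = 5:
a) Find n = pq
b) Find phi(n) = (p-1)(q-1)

Step 1: n = p * q = 67 * 5 = 335.
Step 2: phi(n) = (p-1)(q-1) = 66 * 4 = 264.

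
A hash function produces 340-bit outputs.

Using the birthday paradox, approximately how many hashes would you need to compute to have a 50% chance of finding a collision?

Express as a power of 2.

Step 1: The birthday paradox gives collision probability ~50% after sqrt(2^n) = 2^(n/2) hashes.
Step 2: For 340-bit output: 2^(340/2) = 2^170.
Step 3: Approximately 2^170 hash computations needed.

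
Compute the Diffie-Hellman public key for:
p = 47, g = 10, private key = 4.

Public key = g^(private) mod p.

Step 1: A = g^a mod p = 10^4 mod 47.
  10^1 mod 47 = 10
  10^2 mod 47 = (10 * 10) mod 47 = 6
  10^3 mod 47 = (6 * 10) mod 47 = 13
  10^4 mod 47 = (13 * 10) mod 47 = 36
Result: A = 36.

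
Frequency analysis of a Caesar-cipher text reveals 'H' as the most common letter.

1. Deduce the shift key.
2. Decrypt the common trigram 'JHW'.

Step 1: In English, 'E' is the most frequent letter (12.7%).
Step 2: The most frequent ciphertext letter is 'H' (position 7).
Step 3: Shift = (7 - 4) mod 26 = 3.
Step 4: Decrypt 'JHW' by shifting back 3:
  J -> G
  H -> E
  W -> T
Step 5: 'JHW' decrypts to 'GET'.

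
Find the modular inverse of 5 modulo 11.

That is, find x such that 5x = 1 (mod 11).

Step 1: We need x such that 5 * x = 1 (mod 11).
Step 2: Using the extended Euclidean algorithm or trial:
  5 * 9 = 45 = 4 * 11 + 1.
Step 3: Since 45 mod 11 = 1, the inverse is x = 9.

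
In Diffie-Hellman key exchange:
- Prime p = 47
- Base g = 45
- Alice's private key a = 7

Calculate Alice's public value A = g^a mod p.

Step 1: A = g^a mod p = 45^7 mod 47.
  45^1 mod 47 = 45
  45^2 mod 47 = (45 * 45) mod 47 = 4
  45^3 mod 47 = (4 * 45) mod 47 = 39
  45^4 mod 47 = (39 * 45) mod 47 = 16
  45^5 mod 47 = (16 * 45) mod 47 = 15
  45^6 mod 47 = (15 * 45) mod 47 = 17
  45^7 mod 47 = (17 * 45) mod 47 = 13
Result: A = 13.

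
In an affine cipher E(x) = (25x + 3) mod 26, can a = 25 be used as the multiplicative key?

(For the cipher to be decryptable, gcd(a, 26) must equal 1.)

Step 1: Compute gcd(25, 26).
Step 2: gcd(25, 26) = 1.
Since gcd = 1, 25 is coprime with 26, so it is a valid key.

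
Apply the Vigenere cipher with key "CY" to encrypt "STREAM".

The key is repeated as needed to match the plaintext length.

Step 1: Repeat key to match plaintext length:
  Plaintext: STREAM
  Key:       CYCYCY
Step 2: Encrypt each letter:
  S(18) + C(2) = (18+2) mod 26 = 20 = U
  T(19) + Y(24) = (19+24) mod 26 = 17 = R
  R(17) + C(2) = (17+2) mod 26 = 19 = T
  E(4) + Y(24) = (4+24) mod 26 = 2 = C
  A(0) + C(2) = (0+2) mod 26 = 2 = C
  M(12) + Y(24) = (12+24) mod 26 = 10 = K
Ciphertext: URTCCK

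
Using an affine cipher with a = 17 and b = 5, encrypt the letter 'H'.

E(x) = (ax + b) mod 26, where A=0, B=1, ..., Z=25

Step 1: Convert 'H' to number: x = 7.
Step 2: E(7) = (17 * 7 + 5) mod 26 = 124 mod 26 = 20.
Step 3: Convert 20 back to letter: U.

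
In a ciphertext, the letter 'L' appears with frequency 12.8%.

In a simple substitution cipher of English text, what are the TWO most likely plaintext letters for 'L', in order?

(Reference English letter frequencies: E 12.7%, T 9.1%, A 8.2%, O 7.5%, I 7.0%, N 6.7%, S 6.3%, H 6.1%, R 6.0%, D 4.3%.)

Step 1: Observed frequency of 'L' is 12.8%.
Step 2: Compute distances to each reference frequency and sort:
  E (12.7%): difference = 0.1% <-- BEST
  T (9.1%): difference = 3.7% <-- RUNNER-UP
  A (8.2%): difference = 4.6%
  O (7.5%): difference = 5.3%
  I (7.0%): difference = 5.8%
Step 3: Most likely is 'E' (12.7%, diff 0.1%); second most likely is 'T' (9.1%, diff 3.7%).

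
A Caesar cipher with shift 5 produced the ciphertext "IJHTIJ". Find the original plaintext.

Step 1: Reverse the shift by subtracting 5 from each letter position.
  I (position 8) -> position (8-5) mod 26 = 3 -> D
  J (position 9) -> position (9-5) mod 26 = 4 -> E
  H (position 7) -> position (7-5) mod 26 = 2 -> C
  T (position 19) -> position (19-5) mod 26 = 14 -> O
  I (position 8) -> position (8-5) mod 26 = 3 -> D
  J (position 9) -> position (9-5) mod 26 = 4 -> E
Decrypted message: DECODE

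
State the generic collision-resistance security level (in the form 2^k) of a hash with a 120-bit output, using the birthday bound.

Step 1: The birthday paradox gives collision probability ~50% after sqrt(2^n) = 2^(n/2) hashes.
Step 2: For 120-bit output: 2^(120/2) = 2^60.
Step 3: Approximately 2^60 hash computations needed.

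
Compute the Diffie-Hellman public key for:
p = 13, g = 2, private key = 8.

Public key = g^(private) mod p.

Step 1: A = g^a mod p = 2^8 mod 13.
  2^1 mod 13 = 2
  2^2 mod 13 = (2 * 2) mod 13 = 4
  2^3 mod 13 = (4 * 2) mod 13 = 8
  2^4 mod 13 = (8 * 2) mod 13 = 3
  2^5 mod 13 = (3 * 2) mod 13 = 6
  2^6 mod 13 = (6 * 2) mod 13 = 12
  2^7 mod 13 = (12 * 2) mod 13 = 11
  2^8 mod 13 = (11 * 2) mod 13 = 9
Result: A = 9.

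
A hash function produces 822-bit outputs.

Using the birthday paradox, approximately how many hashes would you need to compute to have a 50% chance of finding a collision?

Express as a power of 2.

Step 1: The birthday paradox gives collision probability ~50% after sqrt(2^n) = 2^(n/2) hashes.
Step 2: For 822-bit output: 2^(822/2) = 2^411.
Step 3: Approximately 2^411 hash computations needed.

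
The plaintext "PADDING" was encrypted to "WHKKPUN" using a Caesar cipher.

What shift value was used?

Step 1: Compare first letters: P (position 15) -> W (position 22).
Step 2: Shift = (22 - 15) mod 26 = 7.
The shift value is 7.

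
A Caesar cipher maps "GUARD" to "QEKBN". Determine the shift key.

Step 1: Compare first letters: G (position 6) -> Q (position 16).
Step 2: Shift = (16 - 6) mod 26 = 10.
The shift value is 10.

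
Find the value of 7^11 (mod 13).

Step 1: Compute 7^11 mod 13 step by step, reducing modulo 13 at each step.
  7^1 mod 13 = 7
  7^2 mod 13 = (7 * 7) mod 13 = 10
  7^3 mod 13 = (10 * 7) mod 13 = 5
  7^4 mod 13 = (5 * 7) mod 13 = 9
  7^5 mod 13 = (9 * 7) mod 13 = 11
  7^6 mod 13 = (11 * 7) mod 13 = 12
  7^7 mod 13 = (12 * 7) mod 13 = 6
  7^8 mod 13 = (6 * 7) mod 13 = 3
  7^9 mod 13 = (3 * 7) mod 13 = 8
  7^10 mod 13 = (8 * 7) mod 13 = 4
  7^11 mod 13 = (4 * 7) mod 13 = 2
Step 2: Result = 2.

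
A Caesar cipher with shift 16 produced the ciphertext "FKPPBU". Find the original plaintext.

Step 1: Reverse the shift by subtracting 16 from each letter position.
  F (position 5) -> position (5-16) mod 26 = 15 -> P
  K (position 10) -> position (10-16) mod 26 = 20 -> U
  P (position 15) -> position (15-16) mod 26 = 25 -> Z
  P (position 15) -> position (15-16) mod 26 = 25 -> Z
  B (position 1) -> position (1-16) mod 26 = 11 -> L
  U (position 20) -> position (20-16) mod 26 = 4 -> E
Decrypted message: PUZZLE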